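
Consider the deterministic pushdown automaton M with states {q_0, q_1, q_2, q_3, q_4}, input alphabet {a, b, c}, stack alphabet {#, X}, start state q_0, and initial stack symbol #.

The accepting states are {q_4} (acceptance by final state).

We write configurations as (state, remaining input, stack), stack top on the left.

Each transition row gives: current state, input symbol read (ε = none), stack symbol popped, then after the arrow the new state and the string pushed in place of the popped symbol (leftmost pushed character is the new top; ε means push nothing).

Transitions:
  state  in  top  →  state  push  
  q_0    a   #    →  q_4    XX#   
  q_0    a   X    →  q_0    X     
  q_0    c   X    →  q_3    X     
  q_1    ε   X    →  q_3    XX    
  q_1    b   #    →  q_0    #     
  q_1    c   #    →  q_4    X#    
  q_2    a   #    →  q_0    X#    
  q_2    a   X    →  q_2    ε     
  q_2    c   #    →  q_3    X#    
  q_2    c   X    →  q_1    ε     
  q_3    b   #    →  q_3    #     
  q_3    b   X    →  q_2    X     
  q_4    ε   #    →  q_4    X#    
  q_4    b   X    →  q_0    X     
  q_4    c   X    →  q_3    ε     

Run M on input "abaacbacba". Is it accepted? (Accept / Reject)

Accept

(q_0, abaacbacba, #) ⊢ (q_4, baacbacba, XX#) ⊢ (q_0, aacbacba, XX#) ⊢ (q_0, acbacba, XX#) ⊢ (q_0, cbacba, XX#) ⊢ (q_3, bacba, XX#) ⊢ (q_2, acba, XX#) ⊢ (q_2, cba, X#) ⊢ (q_1, ba, #) ⊢ (q_0, a, #) ⊢ (q_4, ε, XX#)
All input consumed; state q_4 ∈ F.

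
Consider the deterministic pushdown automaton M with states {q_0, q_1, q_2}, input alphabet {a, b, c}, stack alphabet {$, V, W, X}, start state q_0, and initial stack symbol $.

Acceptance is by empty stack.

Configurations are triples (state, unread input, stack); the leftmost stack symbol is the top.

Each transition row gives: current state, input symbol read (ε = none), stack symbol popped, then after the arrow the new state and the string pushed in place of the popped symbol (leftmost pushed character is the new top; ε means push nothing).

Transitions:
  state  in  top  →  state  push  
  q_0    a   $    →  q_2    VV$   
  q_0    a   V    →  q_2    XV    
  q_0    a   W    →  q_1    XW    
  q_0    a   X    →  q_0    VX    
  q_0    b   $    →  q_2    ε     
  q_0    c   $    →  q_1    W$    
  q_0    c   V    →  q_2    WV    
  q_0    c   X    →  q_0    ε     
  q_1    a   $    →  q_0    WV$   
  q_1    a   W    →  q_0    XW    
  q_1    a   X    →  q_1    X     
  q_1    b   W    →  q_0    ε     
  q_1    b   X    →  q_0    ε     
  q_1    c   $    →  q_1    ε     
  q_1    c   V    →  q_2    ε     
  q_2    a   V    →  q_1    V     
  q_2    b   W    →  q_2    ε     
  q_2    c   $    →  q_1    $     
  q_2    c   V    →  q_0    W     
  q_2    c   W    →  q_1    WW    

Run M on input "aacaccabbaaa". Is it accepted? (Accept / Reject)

Reject

(q_0, aacaccabbaaa, $) ⊢ (q_2, acaccabbaaa, VV$) ⊢ (q_1, caccabbaaa, VV$) ⊢ (q_2, accabbaaa, V$) ⊢ (q_1, ccabbaaa, V$) ⊢ (q_2, cabbaaa, $) ⊢ (q_1, abbaaa, $) ⊢ (q_0, bbaaa, WV$)
No transition applies at (q_0, bbaaa, WV$); input not fully consumed.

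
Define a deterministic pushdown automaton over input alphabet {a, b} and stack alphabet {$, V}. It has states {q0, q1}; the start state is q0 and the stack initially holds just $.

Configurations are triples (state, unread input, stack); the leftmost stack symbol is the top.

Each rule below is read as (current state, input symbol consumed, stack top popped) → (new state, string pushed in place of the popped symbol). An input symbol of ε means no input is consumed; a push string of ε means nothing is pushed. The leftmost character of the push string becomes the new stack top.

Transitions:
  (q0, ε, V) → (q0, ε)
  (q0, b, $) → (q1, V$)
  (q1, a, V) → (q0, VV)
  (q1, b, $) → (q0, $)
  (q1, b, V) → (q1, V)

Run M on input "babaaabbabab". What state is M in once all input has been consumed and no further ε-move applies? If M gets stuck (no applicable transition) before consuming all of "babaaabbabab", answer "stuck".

(q0, babaaabbabab, $)
  read b, top $: go to q1, push V$ → (q1, abaaabbabab, V$)
  read a, top V: go to q0, push VV → (q0, baaabbabab, VV$)
  ε-move, top V: go to q0, push ε → (q0, baaabbabab, V$)
  ε-move, top V: go to q0, push ε → (q0, baaabbabab, $)
  read b, top $: go to q1, push V$ → (q1, aaabbabab, V$)
  read a, top V: go to q0, push VV → (q0, aabbabab, VV$)
  ε-move, top V: go to q0, push ε → (q0, aabbabab, V$)
  ε-move, top V: go to q0, push ε → (q0, aabbabab, $)
No transition for (q0, a, top $); M blocks with input aabbabab remaining.

stuck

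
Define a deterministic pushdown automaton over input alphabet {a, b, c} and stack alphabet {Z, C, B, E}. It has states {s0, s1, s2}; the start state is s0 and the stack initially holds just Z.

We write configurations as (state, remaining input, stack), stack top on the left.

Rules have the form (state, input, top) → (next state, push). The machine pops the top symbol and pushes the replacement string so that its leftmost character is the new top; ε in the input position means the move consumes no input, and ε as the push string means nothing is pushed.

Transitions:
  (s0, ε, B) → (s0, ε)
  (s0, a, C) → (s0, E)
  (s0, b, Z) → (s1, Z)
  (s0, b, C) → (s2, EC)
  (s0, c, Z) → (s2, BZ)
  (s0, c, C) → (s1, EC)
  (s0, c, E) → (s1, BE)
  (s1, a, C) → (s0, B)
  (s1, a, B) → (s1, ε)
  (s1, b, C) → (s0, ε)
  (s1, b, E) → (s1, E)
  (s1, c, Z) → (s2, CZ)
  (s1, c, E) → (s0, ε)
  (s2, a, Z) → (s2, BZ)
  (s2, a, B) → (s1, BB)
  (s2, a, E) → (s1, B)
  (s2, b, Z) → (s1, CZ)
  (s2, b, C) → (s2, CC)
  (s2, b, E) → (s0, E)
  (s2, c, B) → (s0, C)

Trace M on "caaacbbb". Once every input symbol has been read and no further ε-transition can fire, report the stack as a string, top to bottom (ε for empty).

(s0, caaacbbb, Z) ⊢ (s2, aaacbbb, BZ) ⊢ (s1, aacbbb, BBZ) ⊢ (s1, acbbb, BZ) ⊢ (s1, cbbb, Z) ⊢ (s2, bbb, CZ) ⊢ (s2, bb, CCZ) ⊢ (s2, b, CCCZ) ⊢ (s2, ε, CCCCZ)
All input consumed in state s2 with stack CCCCZ.

CCCCZ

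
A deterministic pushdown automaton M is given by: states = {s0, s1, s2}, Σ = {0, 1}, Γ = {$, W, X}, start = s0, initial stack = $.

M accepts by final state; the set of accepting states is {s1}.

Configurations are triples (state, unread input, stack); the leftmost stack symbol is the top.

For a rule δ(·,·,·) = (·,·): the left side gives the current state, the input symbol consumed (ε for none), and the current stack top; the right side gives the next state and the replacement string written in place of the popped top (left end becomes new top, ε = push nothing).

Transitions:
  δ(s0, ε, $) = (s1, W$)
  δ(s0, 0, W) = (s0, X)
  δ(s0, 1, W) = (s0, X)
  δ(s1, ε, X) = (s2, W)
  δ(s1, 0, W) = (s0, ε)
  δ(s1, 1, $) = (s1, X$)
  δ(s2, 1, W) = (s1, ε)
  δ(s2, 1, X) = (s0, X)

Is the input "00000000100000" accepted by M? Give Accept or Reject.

(s0, 00000000100000, $)
  ε-move, top $: go to s1, push W$ → (s1, 00000000100000, W$)
  read 0, top W: go to s0, push ε → (s0, 0000000100000, $)
  ε-move, top $: go to s1, push W$ → (s1, 0000000100000, W$)
  read 0, top W: go to s0, push ε → (s0, 000000100000, $)
  ε-move, top $: go to s1, push W$ → (s1, 000000100000, W$)
  read 0, top W: go to s0, push ε → (s0, 00000100000, $)
  ε-move, top $: go to s1, push W$ → (s1, 00000100000, W$)
  read 0, top W: go to s0, push ε → (s0, 0000100000, $)
  ε-move, top $: go to s1, push W$ → (s1, 0000100000, W$)
  read 0, top W: go to s0, push ε → (s0, 000100000, $)
  ε-move, top $: go to s1, push W$ → (s1, 000100000, W$)
  read 0, top W: go to s0, push ε → (s0, 00100000, $)
  ε-move, top $: go to s1, push W$ → (s1, 00100000, W$)
  read 0, top W: go to s0, push ε → (s0, 0100000, $)
  ε-move, top $: go to s1, push W$ → (s1, 0100000, W$)
  read 0, top W: go to s0, push ε → (s0, 100000, $)
  ε-move, top $: go to s1, push W$ → (s1, 100000, W$)
No transition applies at (s1, 100000, W$); input not fully consumed.

Reject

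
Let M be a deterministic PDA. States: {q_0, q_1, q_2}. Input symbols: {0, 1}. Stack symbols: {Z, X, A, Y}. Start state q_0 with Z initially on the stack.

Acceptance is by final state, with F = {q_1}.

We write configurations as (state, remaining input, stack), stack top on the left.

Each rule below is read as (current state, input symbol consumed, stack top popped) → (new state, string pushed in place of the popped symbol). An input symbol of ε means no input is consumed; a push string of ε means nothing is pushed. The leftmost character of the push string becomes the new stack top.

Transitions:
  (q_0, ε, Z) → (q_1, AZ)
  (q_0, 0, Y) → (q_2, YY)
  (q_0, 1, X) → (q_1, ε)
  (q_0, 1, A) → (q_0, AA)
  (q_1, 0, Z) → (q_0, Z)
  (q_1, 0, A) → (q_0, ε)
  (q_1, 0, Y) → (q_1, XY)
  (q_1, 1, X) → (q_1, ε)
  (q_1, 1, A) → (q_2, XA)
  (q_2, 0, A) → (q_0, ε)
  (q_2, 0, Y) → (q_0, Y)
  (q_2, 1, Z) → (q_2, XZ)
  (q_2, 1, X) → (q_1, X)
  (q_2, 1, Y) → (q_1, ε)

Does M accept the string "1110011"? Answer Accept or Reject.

Accept

(q_0, 1110011, Z)
  ε-move, top Z: go to q_1, push AZ → (q_1, 1110011, AZ)
  read 1, top A: go to q_2, push XA → (q_2, 110011, XAZ)
  read 1, top X: go to q_1, push X → (q_1, 10011, XAZ)
  read 1, top X: go to q_1, push ε → (q_1, 0011, AZ)
  read 0, top A: go to q_0, push ε → (q_0, 011, Z)
  ε-move, top Z: go to q_1, push AZ → (q_1, 011, AZ)
  read 0, top A: go to q_0, push ε → (q_0, 11, Z)
  ε-move, top Z: go to q_1, push AZ → (q_1, 11, AZ)
  read 1, top A: go to q_2, push XA → (q_2, 1, XAZ)
  read 1, top X: go to q_1, push X → (q_1, ε, XAZ)
All input consumed; state q_1 ∈ F.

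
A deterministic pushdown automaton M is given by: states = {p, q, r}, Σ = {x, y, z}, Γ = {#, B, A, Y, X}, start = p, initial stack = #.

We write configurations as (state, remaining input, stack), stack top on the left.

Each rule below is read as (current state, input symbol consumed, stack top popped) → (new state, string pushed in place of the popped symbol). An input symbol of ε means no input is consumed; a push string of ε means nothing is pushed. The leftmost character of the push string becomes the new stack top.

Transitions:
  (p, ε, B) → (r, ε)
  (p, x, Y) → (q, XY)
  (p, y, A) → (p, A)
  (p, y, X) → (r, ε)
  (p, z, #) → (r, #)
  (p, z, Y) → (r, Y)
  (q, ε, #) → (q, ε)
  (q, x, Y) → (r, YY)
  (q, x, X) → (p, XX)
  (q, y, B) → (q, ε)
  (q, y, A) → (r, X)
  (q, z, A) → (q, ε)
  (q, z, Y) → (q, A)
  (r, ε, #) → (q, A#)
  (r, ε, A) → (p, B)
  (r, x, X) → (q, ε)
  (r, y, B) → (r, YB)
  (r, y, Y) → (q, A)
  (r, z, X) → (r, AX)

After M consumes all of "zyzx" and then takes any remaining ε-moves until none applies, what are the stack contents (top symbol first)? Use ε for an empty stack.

ε

(p, zyzx, #)
  read z, top #: go to r, push # → (r, yzx, #)
  ε-move, top #: go to q, push A# → (q, yzx, A#)
  read y, top A: go to r, push X → (r, zx, X#)
  read z, top X: go to r, push AX → (r, x, AX#)
  ε-move, top A: go to p, push B → (p, x, BX#)
  ε-move, top B: go to r, push ε → (r, x, X#)
  read x, top X: go to q, push ε → (q, ε, #)
  ε-move, top #: go to q, push ε → (q, ε, ε)
All input consumed in state q with stack ε.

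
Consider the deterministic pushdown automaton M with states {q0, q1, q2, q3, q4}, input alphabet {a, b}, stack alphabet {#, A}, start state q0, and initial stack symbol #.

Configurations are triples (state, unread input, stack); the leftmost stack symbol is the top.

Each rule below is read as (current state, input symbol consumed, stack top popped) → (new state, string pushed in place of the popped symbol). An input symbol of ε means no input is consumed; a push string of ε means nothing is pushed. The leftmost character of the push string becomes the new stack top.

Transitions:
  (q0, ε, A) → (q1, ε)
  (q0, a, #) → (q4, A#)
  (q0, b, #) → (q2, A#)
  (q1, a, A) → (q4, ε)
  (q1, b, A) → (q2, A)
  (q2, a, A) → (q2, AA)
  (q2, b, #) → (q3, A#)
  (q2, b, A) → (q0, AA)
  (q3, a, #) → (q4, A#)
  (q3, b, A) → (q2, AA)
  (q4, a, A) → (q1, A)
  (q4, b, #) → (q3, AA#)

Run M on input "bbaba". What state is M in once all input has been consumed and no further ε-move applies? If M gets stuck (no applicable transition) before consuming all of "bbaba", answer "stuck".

stuck

(q0, bbaba, #) ⊢ (q2, baba, A#) ⊢ (q0, aba, AA#) ⊢ (q1, aba, A#) ⊢ (q4, ba, #) ⊢ (q3, a, AA#)
No transition for (q3, a, top A); M blocks with input a remaining.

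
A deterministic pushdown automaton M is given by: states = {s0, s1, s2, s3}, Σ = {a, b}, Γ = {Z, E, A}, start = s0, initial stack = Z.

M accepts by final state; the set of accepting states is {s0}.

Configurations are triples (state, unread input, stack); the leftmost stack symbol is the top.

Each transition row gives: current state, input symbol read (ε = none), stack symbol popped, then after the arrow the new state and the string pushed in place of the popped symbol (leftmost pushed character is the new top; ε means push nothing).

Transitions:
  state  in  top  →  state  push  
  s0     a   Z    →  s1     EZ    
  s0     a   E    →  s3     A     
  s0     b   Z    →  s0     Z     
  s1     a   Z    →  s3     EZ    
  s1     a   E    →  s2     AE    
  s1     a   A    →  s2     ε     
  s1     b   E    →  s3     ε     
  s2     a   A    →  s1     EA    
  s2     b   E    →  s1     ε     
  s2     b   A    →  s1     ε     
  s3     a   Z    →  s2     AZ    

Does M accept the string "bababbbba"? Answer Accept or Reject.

Reject

(s0, bababbbba, Z) ⊢ (s0, ababbbba, Z) ⊢ (s1, babbbba, EZ) ⊢ (s3, abbbba, Z) ⊢ (s2, bbbba, AZ) ⊢ (s1, bbba, Z)
No transition applies at (s1, bbba, Z); input not fully consumed.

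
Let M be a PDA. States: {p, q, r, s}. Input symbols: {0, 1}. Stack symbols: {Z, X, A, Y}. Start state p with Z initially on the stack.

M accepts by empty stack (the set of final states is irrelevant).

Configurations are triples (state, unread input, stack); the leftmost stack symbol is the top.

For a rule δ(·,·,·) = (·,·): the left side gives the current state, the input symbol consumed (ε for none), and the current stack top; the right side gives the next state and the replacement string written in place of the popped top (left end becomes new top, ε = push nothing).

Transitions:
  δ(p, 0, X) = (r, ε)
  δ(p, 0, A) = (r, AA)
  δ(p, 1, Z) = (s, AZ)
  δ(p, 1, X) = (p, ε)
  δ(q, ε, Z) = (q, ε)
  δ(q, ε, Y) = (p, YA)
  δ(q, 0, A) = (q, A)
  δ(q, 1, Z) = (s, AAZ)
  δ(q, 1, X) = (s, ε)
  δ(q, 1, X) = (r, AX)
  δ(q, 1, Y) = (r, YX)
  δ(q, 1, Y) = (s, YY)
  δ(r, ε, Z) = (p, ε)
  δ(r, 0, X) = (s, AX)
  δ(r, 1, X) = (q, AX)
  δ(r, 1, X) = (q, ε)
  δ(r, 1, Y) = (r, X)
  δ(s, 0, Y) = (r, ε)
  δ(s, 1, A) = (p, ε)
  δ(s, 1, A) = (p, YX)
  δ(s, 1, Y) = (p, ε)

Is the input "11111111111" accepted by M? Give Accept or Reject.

No computation consumes all input and empties the stack.

Reject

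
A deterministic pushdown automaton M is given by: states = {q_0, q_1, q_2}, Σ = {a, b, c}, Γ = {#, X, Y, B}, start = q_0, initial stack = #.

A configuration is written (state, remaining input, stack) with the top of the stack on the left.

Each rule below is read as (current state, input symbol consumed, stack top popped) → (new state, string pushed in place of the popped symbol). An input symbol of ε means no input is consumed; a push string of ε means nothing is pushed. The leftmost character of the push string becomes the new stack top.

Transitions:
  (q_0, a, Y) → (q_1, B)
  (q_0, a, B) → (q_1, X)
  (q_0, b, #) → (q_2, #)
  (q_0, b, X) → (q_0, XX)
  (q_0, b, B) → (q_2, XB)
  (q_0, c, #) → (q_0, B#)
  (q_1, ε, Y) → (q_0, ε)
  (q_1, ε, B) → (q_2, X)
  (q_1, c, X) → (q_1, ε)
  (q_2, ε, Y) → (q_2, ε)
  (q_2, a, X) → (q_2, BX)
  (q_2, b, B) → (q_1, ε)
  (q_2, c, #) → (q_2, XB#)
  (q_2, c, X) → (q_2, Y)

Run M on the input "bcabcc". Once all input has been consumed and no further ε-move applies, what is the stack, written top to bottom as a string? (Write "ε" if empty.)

#

(q_0, bcabcc, #) ⊢ (q_2, cabcc, #) ⊢ (q_2, abcc, XB#) ⊢ (q_2, bcc, BXB#) ⊢ (q_1, cc, XB#) ⊢ (q_1, c, B#) ⊢ (q_2, c, X#) ⊢ (q_2, ε, Y#) ⊢ (q_2, ε, #)
All input consumed in state q_2 with stack #.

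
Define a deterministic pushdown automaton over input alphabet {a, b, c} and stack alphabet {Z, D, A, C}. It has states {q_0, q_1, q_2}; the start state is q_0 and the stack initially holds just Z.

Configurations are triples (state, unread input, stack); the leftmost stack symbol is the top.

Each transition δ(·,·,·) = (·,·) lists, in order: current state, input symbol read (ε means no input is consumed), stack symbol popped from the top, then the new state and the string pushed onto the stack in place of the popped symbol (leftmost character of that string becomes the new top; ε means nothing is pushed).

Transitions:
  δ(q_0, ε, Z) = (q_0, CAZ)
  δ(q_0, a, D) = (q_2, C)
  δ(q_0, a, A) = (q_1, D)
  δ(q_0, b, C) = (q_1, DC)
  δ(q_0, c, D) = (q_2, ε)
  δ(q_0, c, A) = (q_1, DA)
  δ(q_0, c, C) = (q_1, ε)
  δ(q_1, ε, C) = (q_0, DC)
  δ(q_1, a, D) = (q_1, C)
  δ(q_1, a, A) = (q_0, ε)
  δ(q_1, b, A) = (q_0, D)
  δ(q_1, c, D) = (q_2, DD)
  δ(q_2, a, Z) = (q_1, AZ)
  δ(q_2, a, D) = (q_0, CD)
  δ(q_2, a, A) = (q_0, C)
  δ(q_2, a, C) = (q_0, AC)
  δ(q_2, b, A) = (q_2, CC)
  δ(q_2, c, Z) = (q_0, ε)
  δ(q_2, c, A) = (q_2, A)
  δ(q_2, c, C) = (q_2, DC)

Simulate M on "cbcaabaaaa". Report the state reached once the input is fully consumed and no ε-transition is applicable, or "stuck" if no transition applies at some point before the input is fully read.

q_1

(q_0, cbcaabaaaa, Z)
  ε-move, top Z: go to q_0, push CAZ → (q_0, cbcaabaaaa, CAZ)
  read c, top C: go to q_1, push ε → (q_1, bcaabaaaa, AZ)
  read b, top A: go to q_0, push D → (q_0, caabaaaa, DZ)
  read c, top D: go to q_2, push ε → (q_2, aabaaaa, Z)
  read a, top Z: go to q_1, push AZ → (q_1, abaaaa, AZ)
  read a, top A: go to q_0, push ε → (q_0, baaaa, Z)
  ε-move, top Z: go to q_0, push CAZ → (q_0, baaaa, CAZ)
  read b, top C: go to q_1, push DC → (q_1, aaaa, DCAZ)
  read a, top D: go to q_1, push C → (q_1, aaa, CCAZ)
  ε-move, top C: go to q_0, push DC → (q_0, aaa, DCCAZ)
  read a, top D: go to q_2, push C → (q_2, aa, CCCAZ)
  read a, top C: go to q_0, push AC → (q_0, a, ACCCAZ)
  read a, top A: go to q_1, push D → (q_1, ε, DCCCAZ)
All input consumed; M is in state q_1.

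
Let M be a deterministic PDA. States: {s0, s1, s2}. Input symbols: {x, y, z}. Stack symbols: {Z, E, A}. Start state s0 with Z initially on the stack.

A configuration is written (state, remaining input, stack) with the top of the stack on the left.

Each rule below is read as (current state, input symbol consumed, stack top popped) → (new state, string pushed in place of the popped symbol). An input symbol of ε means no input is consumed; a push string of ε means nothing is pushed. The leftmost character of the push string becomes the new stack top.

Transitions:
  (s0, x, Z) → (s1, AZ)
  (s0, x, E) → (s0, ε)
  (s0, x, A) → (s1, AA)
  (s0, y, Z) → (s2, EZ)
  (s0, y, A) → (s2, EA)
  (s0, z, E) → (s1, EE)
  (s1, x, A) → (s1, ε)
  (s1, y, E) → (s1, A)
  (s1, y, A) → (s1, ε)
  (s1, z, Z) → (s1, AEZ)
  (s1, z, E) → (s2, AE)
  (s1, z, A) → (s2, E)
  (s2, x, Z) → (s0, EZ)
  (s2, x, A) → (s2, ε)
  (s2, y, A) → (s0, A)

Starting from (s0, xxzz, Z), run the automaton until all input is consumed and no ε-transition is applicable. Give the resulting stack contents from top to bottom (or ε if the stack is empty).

EEZ

(s0, xxzz, Z)
  read x, top Z: go to s1, push AZ → (s1, xzz, AZ)
  read x, top A: go to s1, push ε → (s1, zz, Z)
  read z, top Z: go to s1, push AEZ → (s1, z, AEZ)
  read z, top A: go to s2, push E → (s2, ε, EEZ)
All input consumed in state s2 with stack EEZ.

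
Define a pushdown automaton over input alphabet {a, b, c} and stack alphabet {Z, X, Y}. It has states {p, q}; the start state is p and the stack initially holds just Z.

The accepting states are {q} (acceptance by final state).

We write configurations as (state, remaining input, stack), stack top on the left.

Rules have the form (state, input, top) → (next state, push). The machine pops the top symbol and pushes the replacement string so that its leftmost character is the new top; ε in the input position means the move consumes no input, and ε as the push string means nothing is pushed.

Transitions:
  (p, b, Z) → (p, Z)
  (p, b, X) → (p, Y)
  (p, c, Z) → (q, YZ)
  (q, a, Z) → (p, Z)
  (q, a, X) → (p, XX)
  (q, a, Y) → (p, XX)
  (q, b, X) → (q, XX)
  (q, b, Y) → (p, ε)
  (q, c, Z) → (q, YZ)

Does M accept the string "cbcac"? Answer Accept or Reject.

No computation consumes all input and reaches a final state.

Reject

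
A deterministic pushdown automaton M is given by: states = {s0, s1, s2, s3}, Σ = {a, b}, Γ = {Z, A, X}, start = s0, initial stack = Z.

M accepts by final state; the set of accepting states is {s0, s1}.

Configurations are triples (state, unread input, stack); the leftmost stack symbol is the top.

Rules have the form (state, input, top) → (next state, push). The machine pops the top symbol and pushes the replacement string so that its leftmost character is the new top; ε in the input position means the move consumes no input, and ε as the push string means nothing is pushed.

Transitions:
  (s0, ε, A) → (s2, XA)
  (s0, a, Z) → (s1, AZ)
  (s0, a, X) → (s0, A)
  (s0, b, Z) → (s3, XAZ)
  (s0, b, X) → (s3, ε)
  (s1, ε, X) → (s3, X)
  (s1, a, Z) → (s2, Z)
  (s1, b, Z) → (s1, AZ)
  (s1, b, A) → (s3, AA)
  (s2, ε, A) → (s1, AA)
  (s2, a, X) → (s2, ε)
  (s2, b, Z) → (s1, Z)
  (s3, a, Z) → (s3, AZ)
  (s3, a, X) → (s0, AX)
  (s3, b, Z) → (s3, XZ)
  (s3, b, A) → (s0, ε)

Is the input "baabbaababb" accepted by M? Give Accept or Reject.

(s0, baabbaababb, Z) ⊢ (s3, aabbaababb, XAZ) ⊢ (s0, abbaababb, AXAZ) ⊢ (s2, abbaababb, XAXAZ) ⊢ (s2, bbaababb, AXAZ) ⊢ (s1, bbaababb, AAXAZ) ⊢ (s3, baababb, AAAXAZ) ⊢ (s0, aababb, AAXAZ) ⊢ (s2, aababb, XAAXAZ) ⊢ (s2, ababb, AAXAZ) ⊢ (s1, ababb, AAAXAZ)
No transition applies at (s1, ababb, AAAXAZ); input not fully consumed.

Reject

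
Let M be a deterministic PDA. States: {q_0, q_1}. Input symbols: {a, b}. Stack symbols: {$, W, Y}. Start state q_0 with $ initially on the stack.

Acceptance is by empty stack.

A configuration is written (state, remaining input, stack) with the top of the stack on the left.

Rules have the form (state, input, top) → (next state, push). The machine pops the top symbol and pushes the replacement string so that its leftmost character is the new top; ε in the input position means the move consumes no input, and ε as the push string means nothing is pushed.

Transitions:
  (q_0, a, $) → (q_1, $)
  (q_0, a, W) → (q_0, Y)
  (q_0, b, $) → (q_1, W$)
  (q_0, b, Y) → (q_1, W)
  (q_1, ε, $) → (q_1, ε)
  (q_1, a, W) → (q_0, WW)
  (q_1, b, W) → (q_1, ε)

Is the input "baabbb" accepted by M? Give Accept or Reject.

(q_0, baabbb, $)
  read b, top $: go to q_1, push W$ → (q_1, aabbb, W$)
  read a, top W: go to q_0, push WW → (q_0, abbb, WW$)
  read a, top W: go to q_0, push Y → (q_0, bbb, YW$)
  read b, top Y: go to q_1, push W → (q_1, bb, WW$)
  read b, top W: go to q_1, push ε → (q_1, b, W$)
  read b, top W: go to q_1, push ε → (q_1, ε, $)
  ε-move, top $: go to q_1, push ε → (q_1, ε, ε)
All input consumed and the stack is empty.

Accept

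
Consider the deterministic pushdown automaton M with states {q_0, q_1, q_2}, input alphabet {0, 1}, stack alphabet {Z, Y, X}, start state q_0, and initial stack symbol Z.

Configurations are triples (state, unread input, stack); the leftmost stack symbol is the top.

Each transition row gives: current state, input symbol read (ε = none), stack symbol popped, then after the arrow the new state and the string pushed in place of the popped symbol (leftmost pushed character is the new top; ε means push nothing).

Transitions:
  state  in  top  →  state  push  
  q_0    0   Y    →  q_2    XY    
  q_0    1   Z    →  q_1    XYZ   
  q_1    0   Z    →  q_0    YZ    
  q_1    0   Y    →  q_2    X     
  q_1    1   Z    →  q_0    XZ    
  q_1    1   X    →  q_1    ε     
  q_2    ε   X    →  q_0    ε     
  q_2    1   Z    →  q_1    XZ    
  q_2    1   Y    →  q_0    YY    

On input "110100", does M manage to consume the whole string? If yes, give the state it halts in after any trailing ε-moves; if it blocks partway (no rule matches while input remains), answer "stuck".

stuck

(q_0, 110100, Z)
  read 1, top Z: go to q_1, push XYZ → (q_1, 10100, XYZ)
  read 1, top X: go to q_1, push ε → (q_1, 0100, YZ)
  read 0, top Y: go to q_2, push X → (q_2, 100, XZ)
  ε-move, top X: go to q_0, push ε → (q_0, 100, Z)
  read 1, top Z: go to q_1, push XYZ → (q_1, 00, XYZ)
No transition for (q_1, 0, top X); M blocks with input 00 remaining.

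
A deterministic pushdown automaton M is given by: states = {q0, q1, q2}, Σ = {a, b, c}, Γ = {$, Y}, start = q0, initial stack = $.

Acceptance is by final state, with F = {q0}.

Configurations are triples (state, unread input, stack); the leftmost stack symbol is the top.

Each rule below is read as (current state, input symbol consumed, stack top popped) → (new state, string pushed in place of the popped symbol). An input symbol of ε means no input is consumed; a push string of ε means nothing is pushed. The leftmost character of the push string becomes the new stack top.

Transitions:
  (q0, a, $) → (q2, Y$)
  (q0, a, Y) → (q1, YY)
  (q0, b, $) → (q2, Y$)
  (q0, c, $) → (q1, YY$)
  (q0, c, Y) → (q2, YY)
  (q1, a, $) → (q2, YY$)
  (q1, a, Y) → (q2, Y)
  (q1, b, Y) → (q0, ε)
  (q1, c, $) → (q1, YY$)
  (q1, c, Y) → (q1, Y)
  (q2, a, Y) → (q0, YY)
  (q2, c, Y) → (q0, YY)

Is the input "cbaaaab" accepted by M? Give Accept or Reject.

(q0, cbaaaab, $)
  read c, top $: go to q1, push YY$ → (q1, baaaab, YY$)
  read b, top Y: go to q0, push ε → (q0, aaaab, Y$)
  read a, top Y: go to q1, push YY → (q1, aaab, YY$)
  read a, top Y: go to q2, push Y → (q2, aab, YY$)
  read a, top Y: go to q0, push YY → (q0, ab, YYY$)
  read a, top Y: go to q1, push YY → (q1, b, YYYY$)
  read b, top Y: go to q0, push ε → (q0, ε, YYY$)
All input consumed; state q0 ∈ F.

Accept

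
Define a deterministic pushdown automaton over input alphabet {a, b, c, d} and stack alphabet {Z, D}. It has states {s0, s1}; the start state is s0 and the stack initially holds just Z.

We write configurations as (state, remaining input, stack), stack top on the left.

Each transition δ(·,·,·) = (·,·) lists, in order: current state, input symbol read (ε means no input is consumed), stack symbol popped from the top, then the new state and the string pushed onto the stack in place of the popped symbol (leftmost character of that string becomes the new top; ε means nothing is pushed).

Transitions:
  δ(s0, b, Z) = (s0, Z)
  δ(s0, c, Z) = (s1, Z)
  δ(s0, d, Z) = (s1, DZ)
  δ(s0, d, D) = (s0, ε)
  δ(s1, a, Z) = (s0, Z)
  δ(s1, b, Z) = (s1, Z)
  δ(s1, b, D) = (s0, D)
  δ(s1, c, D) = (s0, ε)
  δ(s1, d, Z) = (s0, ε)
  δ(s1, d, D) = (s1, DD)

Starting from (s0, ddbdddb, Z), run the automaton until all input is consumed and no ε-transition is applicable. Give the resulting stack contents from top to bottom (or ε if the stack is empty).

(s0, ddbdddb, Z) ⊢ (s1, dbdddb, DZ) ⊢ (s1, bdddb, DDZ) ⊢ (s0, dddb, DDZ) ⊢ (s0, ddb, DZ) ⊢ (s0, db, Z) ⊢ (s1, b, DZ) ⊢ (s0, ε, DZ)
All input consumed in state s0 with stack DZ.

DZ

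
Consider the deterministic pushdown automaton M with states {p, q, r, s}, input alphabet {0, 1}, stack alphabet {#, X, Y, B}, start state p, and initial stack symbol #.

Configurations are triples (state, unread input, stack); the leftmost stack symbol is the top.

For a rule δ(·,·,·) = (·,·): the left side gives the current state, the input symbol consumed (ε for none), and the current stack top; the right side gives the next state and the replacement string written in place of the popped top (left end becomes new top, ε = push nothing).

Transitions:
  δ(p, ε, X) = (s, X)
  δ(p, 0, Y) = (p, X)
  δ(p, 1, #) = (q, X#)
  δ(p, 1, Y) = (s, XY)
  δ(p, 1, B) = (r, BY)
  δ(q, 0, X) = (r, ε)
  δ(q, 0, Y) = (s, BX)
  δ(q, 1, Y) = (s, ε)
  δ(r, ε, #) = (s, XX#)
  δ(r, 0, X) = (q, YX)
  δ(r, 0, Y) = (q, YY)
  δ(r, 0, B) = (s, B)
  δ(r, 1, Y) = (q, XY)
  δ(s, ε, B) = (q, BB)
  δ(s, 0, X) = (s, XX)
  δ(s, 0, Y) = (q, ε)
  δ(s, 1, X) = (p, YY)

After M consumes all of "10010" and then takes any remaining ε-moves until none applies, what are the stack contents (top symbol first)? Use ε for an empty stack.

(p, 10010, #)
  read 1, top #: go to q, push X# → (q, 0010, X#)
  read 0, top X: go to r, push ε → (r, 010, #)
  ε-move, top #: go to s, push XX# → (s, 010, XX#)
  read 0, top X: go to s, push XX → (s, 10, XXX#)
  read 1, top X: go to p, push YY → (p, 0, YYXX#)
  read 0, top Y: go to p, push X → (p, ε, XYXX#)
  ε-move, top X: go to s, push X → (s, ε, XYXX#)
All input consumed in state s with stack XYXX#.

XYXX#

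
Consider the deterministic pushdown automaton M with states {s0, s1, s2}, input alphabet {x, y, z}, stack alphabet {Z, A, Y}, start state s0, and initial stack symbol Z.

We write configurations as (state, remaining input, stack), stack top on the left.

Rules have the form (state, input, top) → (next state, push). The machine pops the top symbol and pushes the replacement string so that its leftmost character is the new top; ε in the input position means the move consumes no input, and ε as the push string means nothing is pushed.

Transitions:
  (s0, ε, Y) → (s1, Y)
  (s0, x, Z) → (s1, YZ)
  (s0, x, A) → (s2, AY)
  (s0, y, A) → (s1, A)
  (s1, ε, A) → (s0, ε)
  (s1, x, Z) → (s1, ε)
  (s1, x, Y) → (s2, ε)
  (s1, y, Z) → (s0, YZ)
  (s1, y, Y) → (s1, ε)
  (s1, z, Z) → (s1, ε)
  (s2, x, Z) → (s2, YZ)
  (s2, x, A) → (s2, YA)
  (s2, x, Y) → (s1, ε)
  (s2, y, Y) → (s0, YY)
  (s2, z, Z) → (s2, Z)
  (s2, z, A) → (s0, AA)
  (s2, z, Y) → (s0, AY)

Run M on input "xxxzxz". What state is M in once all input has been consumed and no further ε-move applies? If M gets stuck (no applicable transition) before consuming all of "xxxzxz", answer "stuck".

(s0, xxxzxz, Z) ⊢ (s1, xxzxz, YZ) ⊢ (s2, xzxz, Z) ⊢ (s2, zxz, YZ) ⊢ (s0, xz, AYZ) ⊢ (s2, z, AYYZ) ⊢ (s0, ε, AAYYZ)
All input consumed; M is in state s0.

s0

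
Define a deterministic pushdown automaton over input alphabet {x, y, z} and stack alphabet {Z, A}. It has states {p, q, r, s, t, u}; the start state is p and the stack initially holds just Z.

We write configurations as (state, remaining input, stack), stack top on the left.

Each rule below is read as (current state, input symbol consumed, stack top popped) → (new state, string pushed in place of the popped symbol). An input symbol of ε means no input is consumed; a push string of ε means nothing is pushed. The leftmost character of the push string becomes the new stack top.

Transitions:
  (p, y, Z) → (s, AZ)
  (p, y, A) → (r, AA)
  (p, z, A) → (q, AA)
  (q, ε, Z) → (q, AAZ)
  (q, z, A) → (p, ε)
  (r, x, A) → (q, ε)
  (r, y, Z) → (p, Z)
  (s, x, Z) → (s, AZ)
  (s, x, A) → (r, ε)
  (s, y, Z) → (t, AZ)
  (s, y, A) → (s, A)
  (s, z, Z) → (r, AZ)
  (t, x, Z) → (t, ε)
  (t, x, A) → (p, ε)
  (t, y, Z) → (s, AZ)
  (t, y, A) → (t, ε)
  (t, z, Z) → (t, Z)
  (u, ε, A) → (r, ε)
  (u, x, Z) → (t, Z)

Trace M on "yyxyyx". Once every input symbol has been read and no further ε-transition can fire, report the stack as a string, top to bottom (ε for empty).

(p, yyxyyx, Z)
  read y, top Z: go to s, push AZ → (s, yxyyx, AZ)
  read y, top A: go to s, push A → (s, xyyx, AZ)
  read x, top A: go to r, push ε → (r, yyx, Z)
  read y, top Z: go to p, push Z → (p, yx, Z)
  read y, top Z: go to s, push AZ → (s, x, AZ)
  read x, top A: go to r, push ε → (r, ε, Z)
All input consumed in state r with stack Z.

Z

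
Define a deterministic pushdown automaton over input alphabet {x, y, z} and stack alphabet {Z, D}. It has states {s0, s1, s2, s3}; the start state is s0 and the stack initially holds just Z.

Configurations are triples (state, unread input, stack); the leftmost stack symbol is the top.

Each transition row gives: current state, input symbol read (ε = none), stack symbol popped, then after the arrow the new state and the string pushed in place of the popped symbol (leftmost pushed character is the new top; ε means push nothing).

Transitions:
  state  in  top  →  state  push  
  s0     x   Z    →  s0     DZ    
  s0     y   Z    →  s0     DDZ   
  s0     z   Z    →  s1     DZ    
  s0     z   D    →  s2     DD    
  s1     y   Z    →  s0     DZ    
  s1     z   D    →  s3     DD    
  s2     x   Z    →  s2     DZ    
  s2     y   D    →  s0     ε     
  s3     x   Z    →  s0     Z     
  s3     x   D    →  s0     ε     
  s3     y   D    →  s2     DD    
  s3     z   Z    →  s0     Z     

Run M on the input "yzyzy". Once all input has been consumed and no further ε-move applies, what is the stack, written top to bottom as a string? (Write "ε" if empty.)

DDZ

(s0, yzyzy, Z) ⊢ (s0, zyzy, DDZ) ⊢ (s2, yzy, DDDZ) ⊢ (s0, zy, DDZ) ⊢ (s2, y, DDDZ) ⊢ (s0, ε, DDZ)
All input consumed in state s0 with stack DDZ.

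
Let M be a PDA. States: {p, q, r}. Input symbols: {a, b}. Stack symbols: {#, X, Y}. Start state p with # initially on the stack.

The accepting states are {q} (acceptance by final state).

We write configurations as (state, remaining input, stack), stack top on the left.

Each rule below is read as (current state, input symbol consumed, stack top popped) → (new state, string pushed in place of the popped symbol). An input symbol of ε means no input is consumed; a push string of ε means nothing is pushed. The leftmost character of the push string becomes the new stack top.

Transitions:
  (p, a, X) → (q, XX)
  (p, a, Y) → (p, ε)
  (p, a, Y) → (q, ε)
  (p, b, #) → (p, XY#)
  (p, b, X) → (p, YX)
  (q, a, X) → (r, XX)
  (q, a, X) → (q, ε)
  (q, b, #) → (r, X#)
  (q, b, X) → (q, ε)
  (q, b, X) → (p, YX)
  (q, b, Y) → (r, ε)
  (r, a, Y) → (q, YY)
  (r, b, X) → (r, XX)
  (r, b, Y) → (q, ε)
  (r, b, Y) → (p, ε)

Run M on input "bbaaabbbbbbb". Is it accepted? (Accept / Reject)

Reject

No computation consumes all input and reaches a final state.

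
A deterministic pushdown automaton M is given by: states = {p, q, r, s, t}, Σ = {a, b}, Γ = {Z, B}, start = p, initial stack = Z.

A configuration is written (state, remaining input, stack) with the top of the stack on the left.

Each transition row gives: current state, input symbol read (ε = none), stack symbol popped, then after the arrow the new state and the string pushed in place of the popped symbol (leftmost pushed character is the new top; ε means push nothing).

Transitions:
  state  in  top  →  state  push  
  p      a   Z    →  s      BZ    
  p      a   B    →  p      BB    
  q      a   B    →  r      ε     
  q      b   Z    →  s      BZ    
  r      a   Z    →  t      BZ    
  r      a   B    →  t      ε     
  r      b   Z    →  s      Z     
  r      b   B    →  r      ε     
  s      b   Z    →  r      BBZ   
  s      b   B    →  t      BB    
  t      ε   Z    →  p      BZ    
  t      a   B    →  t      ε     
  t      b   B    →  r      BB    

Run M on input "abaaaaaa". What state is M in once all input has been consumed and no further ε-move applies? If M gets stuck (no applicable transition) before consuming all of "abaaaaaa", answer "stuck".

(p, abaaaaaa, Z) ⊢ (s, baaaaaa, BZ) ⊢ (t, aaaaaa, BBZ) ⊢ (t, aaaaa, BZ) ⊢ (t, aaaa, Z) ⊢ (p, aaaa, BZ) ⊢ (p, aaa, BBZ) ⊢ (p, aa, BBBZ) ⊢ (p, a, BBBBZ) ⊢ (p, ε, BBBBBZ)
All input consumed; M is in state p.

p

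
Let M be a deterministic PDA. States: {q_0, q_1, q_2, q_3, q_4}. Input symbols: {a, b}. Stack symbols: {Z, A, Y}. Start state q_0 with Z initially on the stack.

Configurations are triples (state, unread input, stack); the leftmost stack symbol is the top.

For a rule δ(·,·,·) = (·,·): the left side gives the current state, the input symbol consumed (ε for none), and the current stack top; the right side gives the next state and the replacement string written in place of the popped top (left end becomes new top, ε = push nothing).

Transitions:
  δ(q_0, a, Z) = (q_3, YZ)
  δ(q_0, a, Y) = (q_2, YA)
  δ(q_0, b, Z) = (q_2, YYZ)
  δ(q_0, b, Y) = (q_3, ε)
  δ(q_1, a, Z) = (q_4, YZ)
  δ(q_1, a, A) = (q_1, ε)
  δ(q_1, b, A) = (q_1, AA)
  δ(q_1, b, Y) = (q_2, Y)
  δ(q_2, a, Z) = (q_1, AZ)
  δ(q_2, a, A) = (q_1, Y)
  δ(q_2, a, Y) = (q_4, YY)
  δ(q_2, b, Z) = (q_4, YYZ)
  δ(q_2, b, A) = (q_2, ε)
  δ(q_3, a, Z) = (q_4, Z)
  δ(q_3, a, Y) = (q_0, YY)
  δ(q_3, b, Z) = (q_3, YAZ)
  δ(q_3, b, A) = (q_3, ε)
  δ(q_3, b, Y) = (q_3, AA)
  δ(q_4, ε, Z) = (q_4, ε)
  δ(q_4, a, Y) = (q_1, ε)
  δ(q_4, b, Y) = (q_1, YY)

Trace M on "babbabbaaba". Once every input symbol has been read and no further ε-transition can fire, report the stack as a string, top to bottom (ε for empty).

YYYYYYYZ

(q_0, babbabbaaba, Z) ⊢ (q_2, abbabbaaba, YYZ) ⊢ (q_4, bbabbaaba, YYYZ) ⊢ (q_1, babbaaba, YYYYZ) ⊢ (q_2, abbaaba, YYYYZ) ⊢ (q_4, bbaaba, YYYYYZ) ⊢ (q_1, baaba, YYYYYYZ) ⊢ (q_2, aaba, YYYYYYZ) ⊢ (q_4, aba, YYYYYYYZ) ⊢ (q_1, ba, YYYYYYZ) ⊢ (q_2, a, YYYYYYZ) ⊢ (q_4, ε, YYYYYYYZ)
All input consumed in state q_4 with stack YYYYYYYZ.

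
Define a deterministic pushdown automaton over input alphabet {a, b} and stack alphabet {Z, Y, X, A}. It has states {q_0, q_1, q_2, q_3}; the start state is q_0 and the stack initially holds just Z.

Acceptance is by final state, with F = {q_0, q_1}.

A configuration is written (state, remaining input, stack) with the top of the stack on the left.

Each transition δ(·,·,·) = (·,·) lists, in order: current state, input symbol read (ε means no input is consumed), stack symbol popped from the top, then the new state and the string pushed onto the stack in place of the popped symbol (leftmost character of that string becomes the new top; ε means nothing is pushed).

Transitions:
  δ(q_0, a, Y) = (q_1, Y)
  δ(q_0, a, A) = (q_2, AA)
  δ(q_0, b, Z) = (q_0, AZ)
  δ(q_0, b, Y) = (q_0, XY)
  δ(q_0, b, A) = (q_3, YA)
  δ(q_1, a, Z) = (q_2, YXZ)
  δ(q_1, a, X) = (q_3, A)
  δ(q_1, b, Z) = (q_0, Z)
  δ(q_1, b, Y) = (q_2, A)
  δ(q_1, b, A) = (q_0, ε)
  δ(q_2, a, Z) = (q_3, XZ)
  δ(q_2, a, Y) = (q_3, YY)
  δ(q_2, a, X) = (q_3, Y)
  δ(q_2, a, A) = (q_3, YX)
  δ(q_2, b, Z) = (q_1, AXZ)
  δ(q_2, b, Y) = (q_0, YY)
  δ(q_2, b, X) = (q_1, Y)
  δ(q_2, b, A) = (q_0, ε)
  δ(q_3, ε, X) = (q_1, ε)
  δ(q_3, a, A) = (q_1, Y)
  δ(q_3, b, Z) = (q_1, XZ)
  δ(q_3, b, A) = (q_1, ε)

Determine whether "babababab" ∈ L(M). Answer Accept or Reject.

Accept

(q_0, babababab, Z)
  read b, top Z: go to q_0, push AZ → (q_0, abababab, AZ)
  read a, top A: go to q_2, push AA → (q_2, bababab, AAZ)
  read b, top A: go to q_0, push ε → (q_0, ababab, AZ)
  read a, top A: go to q_2, push AA → (q_2, babab, AAZ)
  read b, top A: go to q_0, push ε → (q_0, abab, AZ)
  read a, top A: go to q_2, push AA → (q_2, bab, AAZ)
  read b, top A: go to q_0, push ε → (q_0, ab, AZ)
  read a, top A: go to q_2, push AA → (q_2, b, AAZ)
  read b, top A: go to q_0, push ε → (q_0, ε, AZ)
All input consumed; state q_0 ∈ F.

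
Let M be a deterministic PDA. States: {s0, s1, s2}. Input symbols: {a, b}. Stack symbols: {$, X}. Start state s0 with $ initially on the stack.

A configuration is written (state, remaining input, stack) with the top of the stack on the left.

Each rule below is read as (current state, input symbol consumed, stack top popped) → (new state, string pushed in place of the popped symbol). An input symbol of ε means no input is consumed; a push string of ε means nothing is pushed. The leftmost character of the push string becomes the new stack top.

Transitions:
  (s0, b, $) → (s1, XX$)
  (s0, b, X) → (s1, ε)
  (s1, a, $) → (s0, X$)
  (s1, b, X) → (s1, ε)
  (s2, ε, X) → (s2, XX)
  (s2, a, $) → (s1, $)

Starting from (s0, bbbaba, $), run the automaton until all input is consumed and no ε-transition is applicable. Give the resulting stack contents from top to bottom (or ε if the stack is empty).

(s0, bbbaba, $)
  read b, top $: go to s1, push XX$ → (s1, bbaba, XX$)
  read b, top X: go to s1, push ε → (s1, baba, X$)
  read b, top X: go to s1, push ε → (s1, aba, $)
  read a, top $: go to s0, push X$ → (s0, ba, X$)
  read b, top X: go to s1, push ε → (s1, a, $)
  read a, top $: go to s0, push X$ → (s0, ε, X$)
All input consumed in state s0 with stack X$.

X$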